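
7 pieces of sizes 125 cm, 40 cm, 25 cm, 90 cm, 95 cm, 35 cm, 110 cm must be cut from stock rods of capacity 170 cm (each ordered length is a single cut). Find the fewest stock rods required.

Total = 125 + 110 + 95 + 90 + 40 + 35 + 25 = 520 cm.
Lower bound: ⌈520/170⌉ = 4 stock rods.
A packing using 4 stock rods:
  stock rod 1: 125 + 40 = 165
  stock rod 2: 110 + 35 + 25 = 170
  stock rod 3: 95 = 95
  stock rod 4: 90 = 90
This matches the lower bound, so 4 is optimal.

4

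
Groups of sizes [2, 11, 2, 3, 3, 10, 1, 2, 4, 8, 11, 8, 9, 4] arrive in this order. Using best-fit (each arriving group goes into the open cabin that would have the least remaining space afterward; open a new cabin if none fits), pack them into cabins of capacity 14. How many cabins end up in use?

  2 → cabin 1 (new)  [load 2/14]
  11 → cabin 1  [load 13/14]
  2 → cabin 2 (new)  [load 2/14]
  3 → cabin 2  [load 5/14]
  3 → cabin 2  [load 8/14]
  10 → cabin 3 (new)  [load 10/14]
  1 → cabin 1  [load 14/14]
  2 → cabin 3  [load 12/14]
  4 → cabin 2  [load 12/14]
  8 → cabin 4 (new)  [load 8/14]
  11 → cabin 5 (new)  [load 11/14]
  8 → cabin 6 (new)  [load 8/14]
  9 → cabin 7 (new)  [load 9/14]
  4 → cabin 7  [load 13/14]
7 cabins opened.

7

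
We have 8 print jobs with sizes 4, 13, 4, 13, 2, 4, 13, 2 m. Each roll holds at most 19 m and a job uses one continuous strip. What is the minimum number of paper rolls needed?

3

Total = 13 + 13 + 13 + 4 + 4 + 4 + 2 + 2 = 55 m.
Lower bound: ⌈55/19⌉ = 3 paper rolls.
A packing using 3 paper rolls:
  roll 1: 13 + 4 + 2 = 19
  roll 2: 13 + 4 + 2 = 19
  roll 3: 13 + 4 = 17
This matches the lower bound, so 3 is optimal.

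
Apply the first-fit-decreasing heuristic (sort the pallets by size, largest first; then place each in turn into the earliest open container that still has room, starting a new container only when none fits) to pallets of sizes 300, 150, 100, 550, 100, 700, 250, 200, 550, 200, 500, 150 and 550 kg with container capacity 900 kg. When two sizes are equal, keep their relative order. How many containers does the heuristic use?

5

Sorted descending: 700, 550, 550, 550, 500, 300, 250, 200, 200, 150, 150, 100, 100.
  700 → container 1 (new)  [load 700/900]
  550 → container 2 (new)  [load 550/900]
  550 → container 3 (new)  [load 550/900]
  550 → container 4 (new)  [load 550/900]
  500 → container 5 (new)  [load 500/900]
  300 → container 2  [load 850/900]
  250 → container 3  [load 800/900]
  200 → container 1  [load 900/900]
  200 → container 4  [load 750/900]
  150 → container 4  [load 900/900]
  150 → container 5  [load 650/900]
  100 → container 3  [load 900/900]
  100 → container 5  [load 750/900]
5 containers opened.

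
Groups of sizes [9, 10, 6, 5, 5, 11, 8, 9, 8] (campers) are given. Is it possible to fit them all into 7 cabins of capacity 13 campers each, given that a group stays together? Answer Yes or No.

Yes

A valid assignment using 7 cabins:
  cabin 1: 11 = 11
  cabin 2: 10 = 10
  cabin 3: 9 = 9
  cabin 4: 9 = 9
  cabin 5: 8 + 5 = 13
  cabin 6: 8 + 5 = 13
  cabin 7: 6 = 6
Every load is within 13 campers, so 7 cabins suffice.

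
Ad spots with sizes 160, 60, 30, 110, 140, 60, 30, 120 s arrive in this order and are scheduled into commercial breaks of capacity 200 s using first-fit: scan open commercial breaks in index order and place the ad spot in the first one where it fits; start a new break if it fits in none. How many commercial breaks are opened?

4

  160 → break 1 (new)  [load 160/200]
  60 → break 2 (new)  [load 60/200]
  30 → break 1  [load 190/200]
  110 → break 2  [load 170/200]
  140 → break 3 (new)  [load 140/200]
  60 → break 3  [load 200/200]
  30 → break 2  [load 200/200]
  120 → break 4 (new)  [load 120/200]
4 commercial breaks opened.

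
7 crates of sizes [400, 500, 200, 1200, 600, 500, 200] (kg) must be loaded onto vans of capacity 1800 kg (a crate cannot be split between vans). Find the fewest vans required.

2

Total = 1200 + 600 + 500 + 500 + 400 + 200 + 200 = 3600 kg.
Lower bound: ⌈3600/1800⌉ = 2 vans.
A packing using 2 vans:
  van 1: 1200 + 600 = 1800
  van 2: 500 + 500 + 400 + 200 + 200 = 1800
This matches the lower bound, so 2 is optimal.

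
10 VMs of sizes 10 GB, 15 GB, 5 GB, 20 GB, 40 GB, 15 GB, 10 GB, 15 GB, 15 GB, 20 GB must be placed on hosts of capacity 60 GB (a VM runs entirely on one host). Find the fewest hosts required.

3

Total = 40 + 20 + 20 + 15 + 15 + 15 + 15 + 10 + 10 + 5 = 165 GB.
Lower bound: ⌈165/60⌉ = 3 hosts.
A packing using 3 hosts:
  host 1: 40 + 20 = 60
  host 2: 20 + 15 + 15 + 10 = 60
  host 3: 15 + 15 + 10 + 5 = 45
This matches the lower bound, so 3 is optimal.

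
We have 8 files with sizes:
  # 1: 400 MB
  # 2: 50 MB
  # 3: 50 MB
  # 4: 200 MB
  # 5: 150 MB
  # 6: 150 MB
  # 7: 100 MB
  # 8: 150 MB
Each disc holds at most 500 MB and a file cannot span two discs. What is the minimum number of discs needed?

3

Total = 400 + 200 + 150 + 150 + 150 + 100 + 50 + 50 = 1250 MB.
Lower bound: ⌈1250/500⌉ = 3 discs.
A packing using 3 discs:
  disc 1: 400 + 100 = 500
  disc 2: 200 + 150 + 150 = 500
  disc 3: 150 + 50 + 50 = 250
This matches the lower bound, so 3 is optimal.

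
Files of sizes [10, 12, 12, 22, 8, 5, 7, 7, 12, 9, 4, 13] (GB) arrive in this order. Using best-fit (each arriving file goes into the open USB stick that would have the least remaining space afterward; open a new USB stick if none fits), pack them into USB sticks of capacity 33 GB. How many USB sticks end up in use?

5

  10 → USB stick 1 (new)  [load 10/33]
  12 → USB stick 1  [load 22/33]
  12 → USB stick 2 (new)  [load 12/33]
  22 → USB stick 3 (new)  [load 22/33]
  8 → USB stick 1  [load 30/33]
  5 → USB stick 3  [load 27/33]
  7 → USB stick 2  [load 19/33]
  7 → USB stick 2  [load 26/33]
  12 → USB stick 4 (new)  [load 12/33]
  9 → USB stick 4  [load 21/33]
  4 → USB stick 3  [load 31/33]
  13 → USB stick 5 (new)  [load 13/33]
5 USB sticks opened.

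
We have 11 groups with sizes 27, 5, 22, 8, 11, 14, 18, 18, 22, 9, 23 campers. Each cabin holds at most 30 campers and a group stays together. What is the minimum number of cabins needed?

7

Total = 27 + 23 + 22 + 22 + 18 + 18 + 14 + 11 + 9 + 8 + 5 = 177 campers.
Lower bound: ⌈177/30⌉ = 6 cabins.
A packing using 7 cabins:
  cabin 1: 27 = 27
  cabin 2: 23 + 5 = 28
  cabin 3: 22 + 8 = 30
  cabin 4: 22 = 22
  cabin 5: 18 + 11 = 29
  cabin 6: 18 + 9 = 27
  cabin 7: 14 = 14
No arrangement into 6 cabins stays within capacity, so 7 is optimal.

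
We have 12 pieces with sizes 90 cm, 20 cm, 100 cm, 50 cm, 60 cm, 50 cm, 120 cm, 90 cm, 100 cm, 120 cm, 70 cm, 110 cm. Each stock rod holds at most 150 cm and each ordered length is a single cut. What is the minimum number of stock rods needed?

Total = 120 + 120 + 110 + 100 + 100 + 90 + 90 + 70 + 60 + 50 + 50 + 20 = 980 cm.
Lower bound: ⌈980/150⌉ = 7 stock rods.
A packing using 8 stock rods:
  stock rod 1: 120 + 20 = 140
  stock rod 2: 120 = 120
  stock rod 3: 110 = 110
  stock rod 4: 100 + 50 = 150
  stock rod 5: 100 + 50 = 150
  stock rod 6: 90 + 60 = 150
  stock rod 7: 90 = 90
  stock rod 8: 70 = 70
No arrangement into 7 stock rods stays within capacity, so 8 is optimal.

8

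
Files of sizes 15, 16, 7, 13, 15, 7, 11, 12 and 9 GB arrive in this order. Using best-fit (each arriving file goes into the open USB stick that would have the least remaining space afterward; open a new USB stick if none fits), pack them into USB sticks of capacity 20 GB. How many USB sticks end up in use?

7

  15 → USB stick 1 (new)  [load 15/20]
  16 → USB stick 2 (new)  [load 16/20]
  7 → USB stick 3 (new)  [load 7/20]
  13 → USB stick 3  [load 20/20]
  15 → USB stick 4 (new)  [load 15/20]
  7 → USB stick 5 (new)  [load 7/20]
  11 → USB stick 5  [load 18/20]
  12 → USB stick 6 (new)  [load 12/20]
  9 → USB stick 7 (new)  [load 9/20]
7 USB sticks opened.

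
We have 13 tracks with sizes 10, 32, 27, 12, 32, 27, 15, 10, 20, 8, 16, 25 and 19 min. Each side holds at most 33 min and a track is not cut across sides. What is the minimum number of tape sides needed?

9

Total = 32 + 32 + 27 + 27 + 25 + 20 + 19 + 16 + 15 + 12 + 10 + 10 + 8 = 253 min.
Lower bound: ⌈253/33⌉ = 8 tape sides.
A packing using 9 tape sides:
  side 1: 32 = 32
  side 2: 32 = 32
  side 3: 27 = 27
  side 4: 27 = 27
  side 5: 25 + 8 = 33
  side 6: 20 + 12 = 32
  side 7: 19 + 10 = 29
  side 8: 16 + 15 = 31
  side 9: 10 = 10
No arrangement into 8 tape sides stays within capacity, so 9 is optimal.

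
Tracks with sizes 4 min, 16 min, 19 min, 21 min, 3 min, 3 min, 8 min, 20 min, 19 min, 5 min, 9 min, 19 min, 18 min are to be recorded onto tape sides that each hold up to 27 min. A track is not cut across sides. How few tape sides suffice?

7

Total = 21 + 20 + 19 + 19 + 19 + 18 + 16 + 9 + 8 + 5 + 4 + 3 + 3 = 164 min.
Lower bound: ⌈164/27⌉ = 7 tape sides.
A packing using 7 tape sides:
  side 1: 21 + 5 = 26
  side 2: 20 + 4 + 3 = 27
  side 3: 19 + 8 = 27
  side 4: 19 + 3 = 22
  side 5: 19 = 19
  side 6: 18 + 9 = 27
  side 7: 16 = 16
This matches the lower bound, so 7 is optimal.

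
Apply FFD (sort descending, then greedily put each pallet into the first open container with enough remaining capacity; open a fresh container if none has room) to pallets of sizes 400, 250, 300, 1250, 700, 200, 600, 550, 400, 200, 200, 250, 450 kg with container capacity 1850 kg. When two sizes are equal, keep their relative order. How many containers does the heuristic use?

4

Sorted descending: 1250, 700, 600, 550, 450, 400, 400, 300, 250, 250, 200, 200, 200.
  1250 → container 1 (new)  [load 1250/1850]
  700 → container 2 (new)  [load 700/1850]
  600 → container 1  [load 1850/1850]
  550 → container 2  [load 1250/1850]
  450 → container 2  [load 1700/1850]
  400 → container 3 (new)  [load 400/1850]
  400 → container 3  [load 800/1850]
  300 → container 3  [load 1100/1850]
  250 → container 3  [load 1350/1850]
  250 → container 3  [load 1600/1850]
  200 → container 3  [load 1800/1850]
  200 → container 4 (new)  [load 200/1850]
  200 → container 4  [load 400/1850]
4 containers opened.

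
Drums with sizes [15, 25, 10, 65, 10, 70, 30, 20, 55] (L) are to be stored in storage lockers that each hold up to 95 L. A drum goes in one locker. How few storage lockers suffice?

Total = 70 + 65 + 55 + 30 + 25 + 20 + 15 + 10 + 10 = 300 L.
Lower bound: ⌈300/95⌉ = 4 storage lockers.
A packing using 4 storage lockers:
  locker 1: 70 + 25 = 95
  locker 2: 65 + 30 = 95
  locker 3: 55 + 20 + 15 = 90
  locker 4: 10 + 10 = 20
This matches the lower bound, so 4 is optimal.

4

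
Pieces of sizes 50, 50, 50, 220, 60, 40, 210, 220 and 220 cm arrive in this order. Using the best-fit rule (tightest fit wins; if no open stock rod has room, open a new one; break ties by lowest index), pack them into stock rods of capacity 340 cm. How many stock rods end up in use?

5

  50 → stock rod 1 (new)  [load 50/340]
  50 → stock rod 1  [load 100/340]
  50 → stock rod 1  [load 150/340]
  220 → stock rod 2 (new)  [load 220/340]
  60 → stock rod 2  [load 280/340]
  40 → stock rod 2  [load 320/340]
  210 → stock rod 3 (new)  [load 210/340]
  220 → stock rod 4 (new)  [load 220/340]
  220 → stock rod 5 (new)  [load 220/340]
5 stock rods opened.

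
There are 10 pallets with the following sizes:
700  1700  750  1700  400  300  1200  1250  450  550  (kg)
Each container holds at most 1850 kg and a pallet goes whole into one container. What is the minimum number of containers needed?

6

Total = 1700 + 1700 + 1250 + 1200 + 750 + 700 + 550 + 450 + 400 + 300 = 9000 kg.
Lower bound: ⌈9000/1850⌉ = 5 containers.
A packing using 6 containers:
  container 1: 1700 = 1700
  container 2: 1700 = 1700
  container 3: 1250 + 550 = 1800
  container 4: 1200 + 450 = 1650
  container 5: 750 + 700 + 400 = 1850
  container 6: 300 = 300
No arrangement into 5 containers stays within capacity, so 6 is optimal.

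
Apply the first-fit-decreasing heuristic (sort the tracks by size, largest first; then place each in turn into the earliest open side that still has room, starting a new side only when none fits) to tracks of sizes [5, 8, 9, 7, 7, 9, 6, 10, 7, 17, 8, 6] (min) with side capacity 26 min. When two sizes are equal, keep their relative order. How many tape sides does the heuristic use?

Sorted descending: 17, 10, 9, 9, 8, 8, 7, 7, 7, 6, 6, 5.
  17 → side 1 (new)  [load 17/26]
  10 → side 2 (new)  [load 10/26]
  9 → side 1  [load 26/26]
  9 → side 2  [load 19/26]
  8 → side 3 (new)  [load 8/26]
  8 → side 3  [load 16/26]
  7 → side 2  [load 26/26]
  7 → side 3  [load 23/26]
  7 → side 4 (new)  [load 7/26]
  6 → side 4  [load 13/26]
  6 → side 4  [load 19/26]
  5 → side 4  [load 24/26]
4 tape sides opened.

4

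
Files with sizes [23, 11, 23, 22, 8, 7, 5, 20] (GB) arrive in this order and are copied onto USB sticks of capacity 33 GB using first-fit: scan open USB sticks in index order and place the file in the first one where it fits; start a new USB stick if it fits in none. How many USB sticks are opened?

  23 → USB stick 1 (new)  [load 23/33]
  11 → USB stick 2 (new)  [load 11/33]
  23 → USB stick 3 (new)  [load 23/33]
  22 → USB stick 2  [load 33/33]
  8 → USB stick 1  [load 31/33]
  7 → USB stick 3  [load 30/33]
  5 → USB stick 4 (new)  [load 5/33]
  20 → USB stick 4  [load 25/33]
4 USB sticks opened.

4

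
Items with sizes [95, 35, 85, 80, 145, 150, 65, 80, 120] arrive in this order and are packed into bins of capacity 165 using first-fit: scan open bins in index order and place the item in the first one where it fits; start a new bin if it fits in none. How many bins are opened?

6

  95 → bin 1 (new)  [load 95/165]
  35 → bin 1  [load 130/165]
  85 → bin 2 (new)  [load 85/165]
  80 → bin 2  [load 165/165]
  145 → bin 3 (new)  [load 145/165]
  150 → bin 4 (new)  [load 150/165]
  65 → bin 5 (new)  [load 65/165]
  80 → bin 5  [load 145/165]
  120 → bin 6 (new)  [load 120/165]
6 bins opened.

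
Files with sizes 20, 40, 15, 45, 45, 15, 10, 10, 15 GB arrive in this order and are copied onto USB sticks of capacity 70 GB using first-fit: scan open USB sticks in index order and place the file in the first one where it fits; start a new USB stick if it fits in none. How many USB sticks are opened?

4

  20 → USB stick 1 (new)  [load 20/70]
  40 → USB stick 1  [load 60/70]
  15 → USB stick 2 (new)  [load 15/70]
  45 → USB stick 2  [load 60/70]
  45 → USB stick 3 (new)  [load 45/70]
  15 → USB stick 3  [load 60/70]
  10 → USB stick 1  [load 70/70]
  10 → USB stick 2  [load 70/70]
  15 → USB stick 4 (new)  [load 15/70]
4 USB sticks opened.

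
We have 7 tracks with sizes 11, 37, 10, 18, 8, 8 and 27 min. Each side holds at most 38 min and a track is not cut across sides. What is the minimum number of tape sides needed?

4

Total = 37 + 27 + 18 + 11 + 10 + 8 + 8 = 119 min.
Lower bound: ⌈119/38⌉ = 4 tape sides.
A packing using 4 tape sides:
  side 1: 37 = 37
  side 2: 27 + 11 = 38
  side 3: 18 + 10 + 8 = 36
  side 4: 8 = 8
This matches the lower bound, so 4 is optimal.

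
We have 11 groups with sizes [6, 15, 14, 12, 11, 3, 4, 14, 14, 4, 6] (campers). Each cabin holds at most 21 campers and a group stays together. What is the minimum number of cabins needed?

Total = 15 + 14 + 14 + 14 + 12 + 11 + 6 + 6 + 4 + 4 + 3 = 103 campers.
Lower bound: ⌈103/21⌉ = 5 cabins.
Also, 6 groups each exceed 21/2 campers, and no two of those can share a cabin, so at least 6 cabins are needed.
A packing using 6 cabins:
  cabin 1: 15 + 6 = 21
  cabin 2: 14 + 6 = 20
  cabin 3: 14 + 4 + 3 = 21
  cabin 4: 14 + 4 = 18
  cabin 5: 12 = 12
  cabin 6: 11 = 11
This matches the lower bound, so 6 is optimal.

6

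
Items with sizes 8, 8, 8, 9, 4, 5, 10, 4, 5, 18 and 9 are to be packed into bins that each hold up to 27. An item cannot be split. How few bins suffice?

4

Total = 18 + 10 + 9 + 9 + 8 + 8 + 8 + 5 + 5 + 4 + 4 = 88.
Lower bound: ⌈88/27⌉ = 4 bins.
A packing using 4 bins:
  bin 1: 18 + 9 = 27
  bin 2: 10 + 9 + 8 = 27
  bin 3: 8 + 8 + 5 + 5 = 26
  bin 4: 4 + 4 = 8
This matches the lower bound, so 4 is optimal.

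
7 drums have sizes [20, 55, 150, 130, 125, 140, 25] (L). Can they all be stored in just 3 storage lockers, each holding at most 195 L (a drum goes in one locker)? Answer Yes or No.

Total = 645 L; ⌈645/195⌉ = 4.
At least 4 storage lockers are required, but only 3 are allowed.

No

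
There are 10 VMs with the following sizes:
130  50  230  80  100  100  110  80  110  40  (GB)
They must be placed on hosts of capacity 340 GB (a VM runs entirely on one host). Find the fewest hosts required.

Total = 230 + 130 + 110 + 110 + 100 + 100 + 80 + 80 + 50 + 40 = 1030 GB.
Lower bound: ⌈1030/340⌉ = 4 hosts.
A packing using 4 hosts:
  host 1: 230 + 110 = 340
  host 2: 130 + 110 + 100 = 340
  host 3: 100 + 80 + 80 + 50 = 310
  host 4: 40 = 40
This matches the lower bound, so 4 is optimal.

4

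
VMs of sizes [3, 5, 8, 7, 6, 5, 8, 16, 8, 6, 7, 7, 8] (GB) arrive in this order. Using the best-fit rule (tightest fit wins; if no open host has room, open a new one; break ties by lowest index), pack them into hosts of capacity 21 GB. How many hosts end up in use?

  3 → host 1 (new)  [load 3/21]
  5 → host 1  [load 8/21]
  8 → host 1  [load 16/21]
  7 → host 2 (new)  [load 7/21]
  6 → host 2  [load 13/21]
  5 → host 1  [load 21/21]
  8 → host 2  [load 21/21]
  16 → host 3 (new)  [load 16/21]
  8 → host 4 (new)  [load 8/21]
  6 → host 4  [load 14/21]
  7 → host 4  [load 21/21]
  7 → host 5 (new)  [load 7/21]
  8 → host 5  [load 15/21]
5 hosts opened.

5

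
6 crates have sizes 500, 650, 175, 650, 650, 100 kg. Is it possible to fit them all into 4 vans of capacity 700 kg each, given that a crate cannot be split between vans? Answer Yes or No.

No

Total = 2725 kg; ⌈2725/700⌉ = 4.
The bound of 4 does not rule out 4, but exhaustive search shows no assignment into 4 vans of capacity 700 kg exists — the minimum is 5.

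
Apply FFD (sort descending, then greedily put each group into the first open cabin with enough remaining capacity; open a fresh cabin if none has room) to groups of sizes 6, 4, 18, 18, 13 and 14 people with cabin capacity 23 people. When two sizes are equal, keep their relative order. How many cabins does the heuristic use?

Sorted descending: 18, 18, 14, 13, 6, 4.
  18 → cabin 1 (new)  [load 18/23]
  18 → cabin 2 (new)  [load 18/23]
  14 → cabin 3 (new)  [load 14/23]
  13 → cabin 4 (new)  [load 13/23]
  6 → cabin 3  [load 20/23]
  4 → cabin 1  [load 22/23]
4 cabins opened.

4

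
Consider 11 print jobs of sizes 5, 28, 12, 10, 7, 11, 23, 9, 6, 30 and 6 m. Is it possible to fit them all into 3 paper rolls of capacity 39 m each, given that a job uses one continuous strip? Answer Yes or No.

No

Total = 147 m; ⌈147/39⌉ = 4.
At least 4 paper rolls are required, but only 3 are allowed.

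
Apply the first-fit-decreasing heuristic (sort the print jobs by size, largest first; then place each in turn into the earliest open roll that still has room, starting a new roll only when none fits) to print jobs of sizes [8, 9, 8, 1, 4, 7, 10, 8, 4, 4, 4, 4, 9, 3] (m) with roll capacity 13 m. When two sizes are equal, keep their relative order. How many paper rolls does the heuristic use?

7

Sorted descending: 10, 9, 9, 8, 8, 8, 7, 4, 4, 4, 4, 4, 3, 1.
  10 → roll 1 (new)  [load 10/13]
  9 → roll 2 (new)  [load 9/13]
  9 → roll 3 (new)  [load 9/13]
  8 → roll 4 (new)  [load 8/13]
  8 → roll 5 (new)  [load 8/13]
  8 → roll 6 (new)  [load 8/13]
  7 → roll 7 (new)  [load 7/13]
  4 → roll 2  [load 13/13]
  4 → roll 3  [load 13/13]
  4 → roll 4  [load 12/13]
  4 → roll 5  [load 12/13]
  4 → roll 6  [load 12/13]
  3 → roll 1  [load 13/13]
  1 → roll 4  [load 13/13]
7 paper rolls opened.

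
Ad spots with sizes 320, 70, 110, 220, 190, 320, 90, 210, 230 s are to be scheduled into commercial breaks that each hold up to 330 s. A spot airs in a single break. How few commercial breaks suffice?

Total = 320 + 320 + 230 + 220 + 210 + 190 + 110 + 90 + 70 = 1760 s.
Lower bound: ⌈1760/330⌉ = 6 commercial breaks.
A packing using 6 commercial breaks:
  break 1: 320 = 320
  break 2: 320 = 320
  break 3: 230 + 90 = 320
  break 4: 220 + 110 = 330
  break 5: 210 + 70 = 280
  break 6: 190 = 190
This matches the lower bound, so 6 is optimal.

6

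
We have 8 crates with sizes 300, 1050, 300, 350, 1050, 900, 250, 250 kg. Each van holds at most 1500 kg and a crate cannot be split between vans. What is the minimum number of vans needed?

4

Total = 1050 + 1050 + 900 + 350 + 300 + 300 + 250 + 250 = 4450 kg.
Lower bound: ⌈4450/1500⌉ = 3 vans.
A packing using 4 vans:
  van 1: 1050 + 350 = 1400
  van 2: 1050 + 300 = 1350
  van 3: 900 + 300 + 250 = 1450
  van 4: 250 = 250
No arrangement into 3 vans stays within capacity, so 4 is optimal.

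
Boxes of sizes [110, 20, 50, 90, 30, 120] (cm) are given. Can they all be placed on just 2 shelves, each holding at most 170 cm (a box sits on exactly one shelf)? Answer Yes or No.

No

Total = 420 cm; ⌈420/170⌉ = 3.
At least 3 shelves are required, but only 2 are allowed.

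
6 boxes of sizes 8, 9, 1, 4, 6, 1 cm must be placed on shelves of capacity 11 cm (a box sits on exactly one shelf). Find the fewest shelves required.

Total = 9 + 8 + 6 + 4 + 1 + 1 = 29 cm.
Lower bound: ⌈29/11⌉ = 3 shelves.
A packing using 3 shelves:
  shelf 1: 9 + 1 + 1 = 11
  shelf 2: 8 = 8
  shelf 3: 6 + 4 = 10
This matches the lower bound, so 3 is optimal.

3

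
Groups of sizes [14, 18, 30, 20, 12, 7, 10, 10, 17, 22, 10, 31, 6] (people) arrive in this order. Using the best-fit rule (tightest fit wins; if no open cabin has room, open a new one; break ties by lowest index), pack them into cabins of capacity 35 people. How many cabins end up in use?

  14 → cabin 1 (new)  [load 14/35]
  18 → cabin 1  [load 32/35]
  30 → cabin 2 (new)  [load 30/35]
  20 → cabin 3 (new)  [load 20/35]
  12 → cabin 3  [load 32/35]
  7 → cabin 4 (new)  [load 7/35]
  10 → cabin 4  [load 17/35]
  10 → cabin 4  [load 27/35]
  17 → cabin 5 (new)  [load 17/35]
  22 → cabin 6 (new)  [load 22/35]
  10 → cabin 6  [load 32/35]
  31 → cabin 7 (new)  [load 31/35]
  6 → cabin 4  [load 33/35]
7 cabins opened.

7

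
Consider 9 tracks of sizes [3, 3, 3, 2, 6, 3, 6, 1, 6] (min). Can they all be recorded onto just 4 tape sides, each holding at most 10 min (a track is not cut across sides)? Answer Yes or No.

A valid assignment using 4 tape sides:
  side 1: 6 + 3 + 1 = 10
  side 2: 6 + 3 = 9
  side 3: 6 + 3 = 9
  side 4: 3 + 2 = 5
Every load is within 10 min, so 4 tape sides suffice.

Yes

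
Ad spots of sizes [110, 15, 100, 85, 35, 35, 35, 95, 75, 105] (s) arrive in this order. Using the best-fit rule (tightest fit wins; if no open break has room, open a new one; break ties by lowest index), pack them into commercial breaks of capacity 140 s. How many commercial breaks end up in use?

6

  110 → break 1 (new)  [load 110/140]
  15 → break 1  [load 125/140]
  100 → break 2 (new)  [load 100/140]
  85 → break 3 (new)  [load 85/140]
  35 → break 2  [load 135/140]
  35 → break 3  [load 120/140]
  35 → break 4 (new)  [load 35/140]
  95 → break 4  [load 130/140]
  75 → break 5 (new)  [load 75/140]
  105 → break 6 (new)  [load 105/140]
6 commercial breaks opened.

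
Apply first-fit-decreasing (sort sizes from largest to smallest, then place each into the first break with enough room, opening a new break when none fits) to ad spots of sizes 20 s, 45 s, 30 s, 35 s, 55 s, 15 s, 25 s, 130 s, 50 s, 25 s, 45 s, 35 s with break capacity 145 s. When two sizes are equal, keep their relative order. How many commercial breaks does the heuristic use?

4

Sorted descending: 130, 55, 50, 45, 45, 35, 35, 30, 25, 25, 20, 15.
  130 → break 1 (new)  [load 130/145]
  55 → break 2 (new)  [load 55/145]
  50 → break 2  [load 105/145]
  45 → break 3 (new)  [load 45/145]
  45 → break 3  [load 90/145]
  35 → break 2  [load 140/145]
  35 → break 3  [load 125/145]
  30 → break 4 (new)  [load 30/145]
  25 → break 4  [load 55/145]
  25 → break 4  [load 80/145]
  20 → break 3  [load 145/145]
  15 → break 1  [load 145/145]
4 commercial breaks opened.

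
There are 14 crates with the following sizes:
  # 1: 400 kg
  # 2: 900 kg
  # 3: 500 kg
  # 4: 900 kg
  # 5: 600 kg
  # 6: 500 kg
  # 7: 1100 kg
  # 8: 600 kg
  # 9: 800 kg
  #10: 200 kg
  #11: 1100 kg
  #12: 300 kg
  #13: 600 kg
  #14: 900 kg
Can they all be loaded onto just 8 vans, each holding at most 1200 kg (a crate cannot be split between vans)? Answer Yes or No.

Total = 9400 kg; ⌈9400/1200⌉ = 8.
The bound of 8 does not rule out 8, but exhaustive search shows no assignment into 8 vans of capacity 1200 kg exists — the minimum is 9.

No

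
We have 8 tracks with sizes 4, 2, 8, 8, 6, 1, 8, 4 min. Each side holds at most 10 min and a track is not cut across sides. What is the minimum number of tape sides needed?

Total = 8 + 8 + 8 + 6 + 4 + 4 + 2 + 1 = 41 min.
Lower bound: ⌈41/10⌉ = 5 tape sides.
A packing using 5 tape sides:
  side 1: 8 + 2 = 10
  side 2: 8 + 1 = 9
  side 3: 8 = 8
  side 4: 6 + 4 = 10
  side 5: 4 = 4
This matches the lower bound, so 5 is optimal.

5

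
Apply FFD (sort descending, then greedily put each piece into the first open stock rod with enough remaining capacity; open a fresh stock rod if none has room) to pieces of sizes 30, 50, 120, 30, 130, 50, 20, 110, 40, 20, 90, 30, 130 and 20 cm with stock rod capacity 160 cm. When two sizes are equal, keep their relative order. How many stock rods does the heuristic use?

Sorted descending: 130, 130, 120, 110, 90, 50, 50, 40, 30, 30, 30, 20, 20, 20.
  130 → stock rod 1 (new)  [load 130/160]
  130 → stock rod 2 (new)  [load 130/160]
  120 → stock rod 3 (new)  [load 120/160]
  110 → stock rod 4 (new)  [load 110/160]
  90 → stock rod 5 (new)  [load 90/160]
  50 → stock rod 4  [load 160/160]
  50 → stock rod 5  [load 140/160]
  40 → stock rod 3  [load 160/160]
  30 → stock rod 1  [load 160/160]
  30 → stock rod 2  [load 160/160]
  30 → stock rod 6 (new)  [load 30/160]
  20 → stock rod 5  [load 160/160]
  20 → stock rod 6  [load 50/160]
  20 → stock rod 6  [load 70/160]
6 stock rods opened.

6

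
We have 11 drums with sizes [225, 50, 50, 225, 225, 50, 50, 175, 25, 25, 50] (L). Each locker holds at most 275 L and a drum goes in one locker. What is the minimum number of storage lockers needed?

5

Total = 225 + 225 + 225 + 175 + 50 + 50 + 50 + 50 + 50 + 25 + 25 = 1150 L.
Lower bound: ⌈1150/275⌉ = 5 storage lockers.
A packing using 5 storage lockers:
  locker 1: 225 + 50 = 275
  locker 2: 225 + 50 = 275
  locker 3: 225 + 50 = 275
  locker 4: 175 + 50 + 50 = 275
  locker 5: 25 + 25 = 50
This matches the lower bound, so 5 is optimal.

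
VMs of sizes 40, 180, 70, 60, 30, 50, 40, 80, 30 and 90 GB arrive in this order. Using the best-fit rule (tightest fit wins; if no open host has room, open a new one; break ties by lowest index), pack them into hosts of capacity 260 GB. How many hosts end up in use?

3

  40 → host 1 (new)  [load 40/260]
  180 → host 1  [load 220/260]
  70 → host 2 (new)  [load 70/260]
  60 → host 2  [load 130/260]
  30 → host 1  [load 250/260]
  50 → host 2  [load 180/260]
  40 → host 2  [load 220/260]
  80 → host 3 (new)  [load 80/260]
  30 → host 2  [load 250/260]
  90 → host 3  [load 170/260]
3 hosts opened.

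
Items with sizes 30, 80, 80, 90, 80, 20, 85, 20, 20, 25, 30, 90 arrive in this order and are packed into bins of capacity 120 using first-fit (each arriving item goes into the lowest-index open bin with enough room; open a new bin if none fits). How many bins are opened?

6

  30 → bin 1 (new)  [load 30/120]
  80 → bin 1  [load 110/120]
  80 → bin 2 (new)  [load 80/120]
  90 → bin 3 (new)  [load 90/120]
  80 → bin 4 (new)  [load 80/120]
  20 → bin 2  [load 100/120]
  85 → bin 5 (new)  [load 85/120]
  20 → bin 2  [load 120/120]
  20 → bin 3  [load 110/120]
  25 → bin 4  [load 105/120]
  30 → bin 5  [load 115/120]
  90 → bin 6 (new)  [load 90/120]
6 bins opened.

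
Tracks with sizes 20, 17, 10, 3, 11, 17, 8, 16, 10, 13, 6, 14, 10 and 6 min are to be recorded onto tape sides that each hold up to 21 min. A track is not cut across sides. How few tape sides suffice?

9

Total = 20 + 17 + 17 + 16 + 14 + 13 + 11 + 10 + 10 + 10 + 8 + 6 + 6 + 3 = 161 min.
Lower bound: ⌈161/21⌉ = 8 tape sides.
A packing using 9 tape sides:
  side 1: 20 = 20
  side 2: 17 + 3 = 20
  side 3: 17 = 17
  side 4: 16 = 16
  side 5: 14 + 6 = 20
  side 6: 13 + 8 = 21
  side 7: 11 + 10 = 21
  side 8: 10 + 10 = 20
  side 9: 6 = 6
No arrangement into 8 tape sides stays within capacity, so 9 is optimal.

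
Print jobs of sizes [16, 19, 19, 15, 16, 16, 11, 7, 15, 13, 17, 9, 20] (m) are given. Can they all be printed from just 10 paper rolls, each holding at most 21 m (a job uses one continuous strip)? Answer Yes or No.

Total = 193 m; ⌈193/21⌉ = 10.
11 print jobs each exceed half the capacity and cannot share a roll, forcing at least 11 paper rolls.
At least 11 paper rolls are required, but only 10 are allowed.

No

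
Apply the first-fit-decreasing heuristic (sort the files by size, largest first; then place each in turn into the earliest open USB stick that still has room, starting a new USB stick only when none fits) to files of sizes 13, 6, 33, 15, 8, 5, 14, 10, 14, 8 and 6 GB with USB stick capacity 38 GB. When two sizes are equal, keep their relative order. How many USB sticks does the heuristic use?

4

Sorted descending: 33, 15, 14, 14, 13, 10, 8, 8, 6, 6, 5.
  33 → USB stick 1 (new)  [load 33/38]
  15 → USB stick 2 (new)  [load 15/38]
  14 → USB stick 2  [load 29/38]
  14 → USB stick 3 (new)  [load 14/38]
  13 → USB stick 3  [load 27/38]
  10 → USB stick 3  [load 37/38]
  8 → USB stick 2  [load 37/38]
  8 → USB stick 4 (new)  [load 8/38]
  6 → USB stick 4  [load 14/38]
  6 → USB stick 4  [load 20/38]
  5 → USB stick 1  [load 38/38]
4 USB sticks opened.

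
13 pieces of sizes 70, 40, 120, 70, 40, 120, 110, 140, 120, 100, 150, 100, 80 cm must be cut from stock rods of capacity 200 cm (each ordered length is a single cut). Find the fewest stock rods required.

Total = 150 + 140 + 120 + 120 + 120 + 110 + 100 + 100 + 80 + 70 + 70 + 40 + 40 = 1260 cm.
Lower bound: ⌈1260/200⌉ = 7 stock rods.
A packing using 7 stock rods:
  stock rod 1: 150 + 40 = 190
  stock rod 2: 140 + 40 = 180
  stock rod 3: 120 + 80 = 200
  stock rod 4: 120 + 70 = 190
  stock rod 5: 120 + 70 = 190
  stock rod 6: 110 = 110
  stock rod 7: 100 + 100 = 200
This matches the lower bound, so 7 is optimal.

7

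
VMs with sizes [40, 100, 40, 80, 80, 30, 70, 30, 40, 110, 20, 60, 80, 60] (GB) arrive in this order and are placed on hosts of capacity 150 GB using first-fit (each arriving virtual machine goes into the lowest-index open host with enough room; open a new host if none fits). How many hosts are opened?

  40 → host 1 (new)  [load 40/150]
  100 → host 1  [load 140/150]
  40 → host 2 (new)  [load 40/150]
  80 → host 2  [load 120/150]
  80 → host 3 (new)  [load 80/150]
  30 → host 2  [load 150/150]
  70 → host 3  [load 150/150]
  30 → host 4 (new)  [load 30/150]
  40 → host 4  [load 70/150]
  110 → host 5 (new)  [load 110/150]
  20 → host 4  [load 90/150]
  60 → host 4  [load 150/150]
  80 → host 6 (new)  [load 80/150]
  60 → host 6  [load 140/150]
6 hosts opened.

6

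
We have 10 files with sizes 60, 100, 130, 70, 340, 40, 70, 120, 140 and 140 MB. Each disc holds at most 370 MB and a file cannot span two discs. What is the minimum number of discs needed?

4

Total = 340 + 140 + 140 + 130 + 120 + 100 + 70 + 70 + 60 + 40 = 1210 MB.
Lower bound: ⌈1210/370⌉ = 4 discs.
A packing using 4 discs:
  disc 1: 340 = 340
  disc 2: 140 + 140 + 70 = 350
  disc 3: 130 + 120 + 100 = 350
  disc 4: 70 + 60 + 40 = 170
This matches the lower bound, so 4 is optimal.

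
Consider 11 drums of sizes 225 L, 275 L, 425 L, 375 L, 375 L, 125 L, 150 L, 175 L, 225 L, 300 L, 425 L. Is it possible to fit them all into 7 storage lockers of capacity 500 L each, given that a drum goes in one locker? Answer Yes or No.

A valid assignment using 7 storage lockers:
  locker 1: 425 = 425
  locker 2: 425 = 425
  locker 3: 375 + 125 = 500
  locker 4: 375 = 375
  locker 5: 300 + 175 = 475
  locker 6: 275 + 225 = 500
  locker 7: 225 + 150 = 375
Every load is within 500 L, so 7 storage lockers suffice.

Yes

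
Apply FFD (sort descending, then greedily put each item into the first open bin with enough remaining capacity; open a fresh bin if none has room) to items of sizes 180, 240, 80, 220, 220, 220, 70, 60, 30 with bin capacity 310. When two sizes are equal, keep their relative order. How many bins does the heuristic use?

5

Sorted descending: 240, 220, 220, 220, 180, 80, 70, 60, 30.
  240 → bin 1 (new)  [load 240/310]
  220 → bin 2 (new)  [load 220/310]
  220 → bin 3 (new)  [load 220/310]
  220 → bin 4 (new)  [load 220/310]
  180 → bin 5 (new)  [load 180/310]
  80 → bin 2  [load 300/310]
  70 → bin 1  [load 310/310]
  60 → bin 3  [load 280/310]
  30 → bin 3  [load 310/310]
5 bins opened.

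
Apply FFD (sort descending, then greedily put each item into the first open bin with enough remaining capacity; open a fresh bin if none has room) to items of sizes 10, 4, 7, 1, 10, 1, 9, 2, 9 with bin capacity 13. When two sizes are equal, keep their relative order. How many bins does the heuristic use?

5

Sorted descending: 10, 10, 9, 9, 7, 4, 2, 1, 1.
  10 → bin 1 (new)  [load 10/13]
  10 → bin 2 (new)  [load 10/13]
  9 → bin 3 (new)  [load 9/13]
  9 → bin 4 (new)  [load 9/13]
  7 → bin 5 (new)  [load 7/13]
  4 → bin 3  [load 13/13]
  2 → bin 1  [load 12/13]
  1 → bin 1  [load 13/13]
  1 → bin 2  [load 11/13]
5 bins opened.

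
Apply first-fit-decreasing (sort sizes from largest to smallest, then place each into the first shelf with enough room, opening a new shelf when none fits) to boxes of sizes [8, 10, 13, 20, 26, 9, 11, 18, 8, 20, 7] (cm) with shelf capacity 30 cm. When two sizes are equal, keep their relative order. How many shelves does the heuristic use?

6

Sorted descending: 26, 20, 20, 18, 13, 11, 10, 9, 8, 8, 7.
  26 → shelf 1 (new)  [load 26/30]
  20 → shelf 2 (new)  [load 20/30]
  20 → shelf 3 (new)  [load 20/30]
  18 → shelf 4 (new)  [load 18/30]
  13 → shelf 5 (new)  [load 13/30]
  11 → shelf 4  [load 29/30]
  10 → shelf 2  [load 30/30]
  9 → shelf 3  [load 29/30]
  8 → shelf 5  [load 21/30]
  8 → shelf 5  [load 29/30]
  7 → shelf 6 (new)  [load 7/30]
6 shelves opened.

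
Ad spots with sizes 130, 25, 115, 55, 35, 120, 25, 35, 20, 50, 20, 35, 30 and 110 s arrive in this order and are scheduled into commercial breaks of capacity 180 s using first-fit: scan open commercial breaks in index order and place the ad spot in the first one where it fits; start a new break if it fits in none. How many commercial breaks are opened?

5

  130 → break 1 (new)  [load 130/180]
  25 → break 1  [load 155/180]
  115 → break 2 (new)  [load 115/180]
  55 → break 2  [load 170/180]
  35 → break 3 (new)  [load 35/180]
  120 → break 3  [load 155/180]
  25 → break 1  [load 180/180]
  35 → break 4 (new)  [load 35/180]
  20 → break 3  [load 175/180]
  50 → break 4  [load 85/180]
  20 → break 4  [load 105/180]
  35 → break 4  [load 140/180]
  30 → break 4  [load 170/180]
  110 → break 5 (new)  [load 110/180]
5 commercial breaks opened.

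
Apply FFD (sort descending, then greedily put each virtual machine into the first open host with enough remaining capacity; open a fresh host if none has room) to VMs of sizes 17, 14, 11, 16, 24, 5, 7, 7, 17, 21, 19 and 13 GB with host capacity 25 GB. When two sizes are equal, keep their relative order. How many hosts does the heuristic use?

Sorted descending: 24, 21, 19, 17, 17, 16, 14, 13, 11, 7, 7, 5.
  24 → host 1 (new)  [load 24/25]
  21 → host 2 (new)  [load 21/25]
  19 → host 3 (new)  [load 19/25]
  17 → host 4 (new)  [load 17/25]
  17 → host 5 (new)  [load 17/25]
  16 → host 6 (new)  [load 16/25]
  14 → host 7 (new)  [load 14/25]
  13 → host 8 (new)  [load 13/25]
  11 → host 7  [load 25/25]
  7 → host 4  [load 24/25]
  7 → host 5  [load 24/25]
  5 → host 3  [load 24/25]
8 hosts opened.

8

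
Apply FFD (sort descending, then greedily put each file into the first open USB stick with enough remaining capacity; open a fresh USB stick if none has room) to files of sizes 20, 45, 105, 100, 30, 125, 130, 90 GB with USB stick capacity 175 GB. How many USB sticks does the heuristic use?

Sorted descending: 130, 125, 105, 100, 90, 45, 30, 20.
  130 → USB stick 1 (new)  [load 130/175]
  125 → USB stick 2 (new)  [load 125/175]
  105 → USB stick 3 (new)  [load 105/175]
  100 → USB stick 4 (new)  [load 100/175]
  90 → USB stick 5 (new)  [load 90/175]
  45 → USB stick 1  [load 175/175]
  30 → USB stick 2  [load 155/175]
  20 → USB stick 2  [load 175/175]
5 USB sticks opened.

5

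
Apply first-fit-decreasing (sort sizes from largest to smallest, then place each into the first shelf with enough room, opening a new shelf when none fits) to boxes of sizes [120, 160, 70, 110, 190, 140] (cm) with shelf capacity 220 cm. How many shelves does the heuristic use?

Sorted descending: 190, 160, 140, 120, 110, 70.
  190 → shelf 1 (new)  [load 190/220]
  160 → shelf 2 (new)  [load 160/220]
  140 → shelf 3 (new)  [load 140/220]
  120 → shelf 4 (new)  [load 120/220]
  110 → shelf 5 (new)  [load 110/220]
  70 → shelf 3  [load 210/220]
5 shelves opened.

5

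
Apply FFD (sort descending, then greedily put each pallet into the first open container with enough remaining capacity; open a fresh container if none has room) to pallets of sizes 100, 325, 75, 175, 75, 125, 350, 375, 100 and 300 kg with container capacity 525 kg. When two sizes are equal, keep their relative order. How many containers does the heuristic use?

Sorted descending: 375, 350, 325, 300, 175, 125, 100, 100, 75, 75.
  375 → container 1 (new)  [load 375/525]
  350 → container 2 (new)  [load 350/525]
  325 → container 3 (new)  [load 325/525]
  300 → container 4 (new)  [load 300/525]
  175 → container 2  [load 525/525]
  125 → container 1  [load 500/525]
  100 → container 3  [load 425/525]
  100 → container 3  [load 525/525]
  75 → container 4  [load 375/525]
  75 → container 4  [load 450/525]
4 containers opened.

4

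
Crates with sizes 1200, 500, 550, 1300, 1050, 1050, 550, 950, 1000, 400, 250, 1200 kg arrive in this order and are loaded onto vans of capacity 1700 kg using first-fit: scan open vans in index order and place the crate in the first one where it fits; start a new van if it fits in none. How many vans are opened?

  1200 → van 1 (new)  [load 1200/1700]
  500 → van 1  [load 1700/1700]
  550 → van 2 (new)  [load 550/1700]
  1300 → van 3 (new)  [load 1300/1700]
  1050 → van 2  [load 1600/1700]
  1050 → van 4 (new)  [load 1050/1700]
  550 → van 4  [load 1600/1700]
  950 → van 5 (new)  [load 950/1700]
  1000 → van 6 (new)  [load 1000/1700]
  400 → van 3  [load 1700/1700]
  250 → van 5  [load 1200/1700]
  1200 → van 7 (new)  [load 1200/1700]
7 vans opened.

7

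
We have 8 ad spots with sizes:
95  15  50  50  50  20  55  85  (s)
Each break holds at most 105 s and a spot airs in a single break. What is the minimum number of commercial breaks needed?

5

Total = 95 + 85 + 55 + 50 + 50 + 50 + 20 + 15 = 420 s.
Lower bound: ⌈420/105⌉ = 4 commercial breaks.
A packing using 5 commercial breaks:
  break 1: 95 = 95
  break 2: 85 + 20 = 105
  break 3: 55 + 50 = 105
  break 4: 50 + 50 = 100
  break 5: 15 = 15
No arrangement into 4 commercial breaks stays within capacity, so 5 is optimal.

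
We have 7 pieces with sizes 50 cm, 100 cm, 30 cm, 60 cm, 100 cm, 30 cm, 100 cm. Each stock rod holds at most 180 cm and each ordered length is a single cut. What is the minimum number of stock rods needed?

Total = 100 + 100 + 100 + 60 + 50 + 30 + 30 = 470 cm.
Lower bound: ⌈470/180⌉ = 3 stock rods.
A packing using 3 stock rods:
  stock rod 1: 100 + 60 = 160
  stock rod 2: 100 + 50 + 30 = 180
  stock rod 3: 100 + 30 = 130
This matches the lower bound, so 3 is optimal.

3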